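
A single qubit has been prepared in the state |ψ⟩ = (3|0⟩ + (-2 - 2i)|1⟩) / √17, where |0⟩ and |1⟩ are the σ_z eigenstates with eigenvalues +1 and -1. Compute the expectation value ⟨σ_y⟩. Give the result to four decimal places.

⟨σ_y⟩ = 2 Im(a* b)/(|a|²+|b|²) with a = 3, b = (-2 - 2i).
a* b = (-6 - 6i), so ⟨σ_y⟩ = -12/17.

-0.7059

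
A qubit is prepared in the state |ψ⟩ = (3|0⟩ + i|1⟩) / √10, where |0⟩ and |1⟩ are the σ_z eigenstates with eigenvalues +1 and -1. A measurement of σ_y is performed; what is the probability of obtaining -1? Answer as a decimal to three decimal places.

0.200

|-y⟩ = (|0⟩ - i|1⟩)/√2, so ⟨-y|ψ⟩ = (2) / (√2·√10).
P = |2|² / 20 = 4/20.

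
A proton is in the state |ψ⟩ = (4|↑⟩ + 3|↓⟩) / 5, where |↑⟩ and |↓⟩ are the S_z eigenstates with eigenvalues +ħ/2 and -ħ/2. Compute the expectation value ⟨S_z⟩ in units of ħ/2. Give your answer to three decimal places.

0.280

⟨σ_z⟩ = |a|² - |b|² divided by |a|²+|b|², with a, b the |↑⟩, |↓⟩ amplitudes.
= (16 - 9)/25 = 7/25.
⟨S_z⟩ = (ħ/2)·⟨σ_z⟩.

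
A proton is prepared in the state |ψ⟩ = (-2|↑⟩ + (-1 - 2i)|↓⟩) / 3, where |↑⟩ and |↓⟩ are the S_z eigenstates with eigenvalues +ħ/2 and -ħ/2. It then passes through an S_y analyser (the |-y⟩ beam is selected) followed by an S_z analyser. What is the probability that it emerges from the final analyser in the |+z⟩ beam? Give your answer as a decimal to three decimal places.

0.028

First analyser (S_y): P(|-y⟩) = |⟨-y|ψ⟩|² = 1/18.
After stage 1 the state is |-y⟩; P(|+z⟩) = |⟨+z|-y⟩|² = 1/2.
Joint probability = 1/18 × 1/2 = 0.028.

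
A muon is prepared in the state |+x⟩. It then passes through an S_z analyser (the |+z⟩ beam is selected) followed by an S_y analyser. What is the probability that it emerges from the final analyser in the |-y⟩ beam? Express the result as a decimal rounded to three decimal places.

First analyser (S_z): from |+x⟩, P(|+z⟩) = 1/2.
After stage 1 the state is |+z⟩; P(|-y⟩) = |⟨-y|+z⟩|² = 1/2.
Joint probability = 1/2 × 1/2 = 0.250.

0.250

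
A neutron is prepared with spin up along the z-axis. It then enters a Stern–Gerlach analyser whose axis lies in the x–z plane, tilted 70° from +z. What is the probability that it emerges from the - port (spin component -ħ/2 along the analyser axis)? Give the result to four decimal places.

For spin-½, the probability of finding spin-up along an axis at angle θ to the initial spin direction is cos²(θ/2); spin-down is sin²(θ/2).
θ = 70°, so P = sin²(35°) ≈ 0.3290.

0.3290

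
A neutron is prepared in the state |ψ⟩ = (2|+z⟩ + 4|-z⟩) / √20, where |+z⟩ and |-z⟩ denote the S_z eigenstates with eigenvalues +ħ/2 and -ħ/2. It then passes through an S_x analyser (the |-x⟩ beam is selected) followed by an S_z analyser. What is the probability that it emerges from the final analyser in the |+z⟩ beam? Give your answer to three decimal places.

0.050

First analyser (S_x): P(|-x⟩) = |⟨-x|ψ⟩|² = 4/40.
After stage 1 the state is |-x⟩; P(|+z⟩) = |⟨+z|-x⟩|² = 1/2.
Joint probability = 4/40 × 1/2 = 0.050.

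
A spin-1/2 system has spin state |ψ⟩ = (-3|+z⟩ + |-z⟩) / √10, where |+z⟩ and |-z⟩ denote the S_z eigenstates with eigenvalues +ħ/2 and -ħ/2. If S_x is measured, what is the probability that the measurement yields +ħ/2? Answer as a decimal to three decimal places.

0.200

|+x⟩ = (|+z⟩ + |-z⟩)/√2, so ⟨+x|ψ⟩ = (-2) / (√2·√10).
P = |-2|² / 20 = 4/20.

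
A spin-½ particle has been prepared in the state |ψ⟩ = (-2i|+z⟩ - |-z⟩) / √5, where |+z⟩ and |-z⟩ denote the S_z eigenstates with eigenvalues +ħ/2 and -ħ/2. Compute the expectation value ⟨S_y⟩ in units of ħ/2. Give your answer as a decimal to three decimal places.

⟨σ_y⟩ = 2 Im(a* b)/(|a|²+|b|²) with a = -2i, b = -1.
a* b = -2i, so ⟨σ_y⟩ = -4/5.
⟨S_y⟩ = (ħ/2)·⟨σ_y⟩.

-0.800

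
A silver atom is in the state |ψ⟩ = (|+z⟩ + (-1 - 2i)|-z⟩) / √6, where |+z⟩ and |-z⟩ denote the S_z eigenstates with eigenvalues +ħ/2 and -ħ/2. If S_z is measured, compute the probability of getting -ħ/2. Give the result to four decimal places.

The -ħ/2 outcome corresponds to |-z⟩. Its amplitude in |ψ⟩ is (-1 - 2i)/√6.
P = |-1 - 2i|² / 6 = 5/6.

0.8333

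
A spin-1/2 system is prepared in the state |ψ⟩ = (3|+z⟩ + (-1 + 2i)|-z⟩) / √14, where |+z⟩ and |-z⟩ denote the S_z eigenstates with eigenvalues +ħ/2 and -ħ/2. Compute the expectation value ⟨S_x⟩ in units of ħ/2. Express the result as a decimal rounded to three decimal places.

-0.429

⟨σ_x⟩ = 2 Re(a* b)/(|a|²+|b|²) with a = 3, b = (-1 + 2i).
a* b = (-3 + 6i), so ⟨σ_x⟩ = -6/14.
⟨S_x⟩ = (ħ/2)·⟨σ_x⟩.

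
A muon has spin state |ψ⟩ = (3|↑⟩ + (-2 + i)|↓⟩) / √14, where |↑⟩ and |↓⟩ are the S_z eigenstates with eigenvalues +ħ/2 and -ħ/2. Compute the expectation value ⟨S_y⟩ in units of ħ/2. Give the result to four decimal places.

0.4286

⟨σ_y⟩ = 2 Im(a* b)/(|a|²+|b|²) with a = 3, b = (-2 + i).
a* b = (-6 + 3i), so ⟨σ_y⟩ = 6/14.
⟨S_y⟩ = (ħ/2)·⟨σ_y⟩.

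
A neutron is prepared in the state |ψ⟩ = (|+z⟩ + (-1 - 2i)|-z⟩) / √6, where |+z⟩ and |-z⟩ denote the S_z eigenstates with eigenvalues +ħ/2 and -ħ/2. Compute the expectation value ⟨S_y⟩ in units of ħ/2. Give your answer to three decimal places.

-0.667

⟨σ_y⟩ = 2 Im(a* b)/(|a|²+|b|²) with a = 1, b = (-1 - 2i).
a* b = (-1 - 2i), so ⟨σ_y⟩ = -4/6.
⟨S_y⟩ = (ħ/2)·⟨σ_y⟩.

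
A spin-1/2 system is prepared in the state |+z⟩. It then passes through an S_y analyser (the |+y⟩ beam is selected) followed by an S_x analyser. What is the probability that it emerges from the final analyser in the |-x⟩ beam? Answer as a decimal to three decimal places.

First analyser (S_y): from |+z⟩, P(|+y⟩) = 1/2.
After stage 1 the state is |+y⟩; P(|-x⟩) = |⟨-x|+y⟩|² = 1/2.
Joint probability = 1/2 × 1/2 = 0.250.

0.250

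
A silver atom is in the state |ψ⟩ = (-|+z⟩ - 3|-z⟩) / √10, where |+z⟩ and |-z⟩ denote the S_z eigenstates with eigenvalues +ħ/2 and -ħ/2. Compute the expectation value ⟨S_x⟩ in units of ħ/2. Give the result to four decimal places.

⟨σ_x⟩ = 2 Re(a* b)/(|a|²+|b|²) with a = -1, b = -3.
a* b = 3, so ⟨σ_x⟩ = 6/10.
⟨S_x⟩ = (ħ/2)·⟨σ_x⟩.

0.6000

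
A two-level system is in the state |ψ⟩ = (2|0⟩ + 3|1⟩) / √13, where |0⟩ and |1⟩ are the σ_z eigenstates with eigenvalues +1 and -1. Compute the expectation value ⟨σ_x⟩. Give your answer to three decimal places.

⟨σ_x⟩ = 2 Re(a* b)/(|a|²+|b|²) with a = 2, b = 3.
a* b = 6, so ⟨σ_x⟩ = 12/13.

0.923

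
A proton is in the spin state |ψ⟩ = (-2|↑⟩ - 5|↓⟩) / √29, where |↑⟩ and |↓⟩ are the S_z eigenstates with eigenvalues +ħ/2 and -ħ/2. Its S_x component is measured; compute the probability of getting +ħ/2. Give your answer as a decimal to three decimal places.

|+x⟩ = (|↑⟩ + |↓⟩)/√2, so ⟨+x|ψ⟩ = (-7) / (√2·√29).
P = |-7|² / 58 = 49/58.

0.845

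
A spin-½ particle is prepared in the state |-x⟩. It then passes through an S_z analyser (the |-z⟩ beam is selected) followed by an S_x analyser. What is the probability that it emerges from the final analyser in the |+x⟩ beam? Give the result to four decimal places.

0.2500

First analyser (S_z): from |-x⟩, P(|-z⟩) = 1/2.
After stage 1 the state is |-z⟩; P(|+x⟩) = |⟨+x|-z⟩|² = 1/2.
Joint probability = 1/2 × 1/2 = 0.2500.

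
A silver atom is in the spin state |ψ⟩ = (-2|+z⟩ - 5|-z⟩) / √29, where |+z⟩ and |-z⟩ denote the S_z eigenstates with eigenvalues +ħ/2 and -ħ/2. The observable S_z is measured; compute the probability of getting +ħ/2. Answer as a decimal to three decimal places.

0.138

The +ħ/2 outcome corresponds to |+z⟩. Its amplitude in |ψ⟩ is -2/√29.
P = |-2|² / 29 = 4/29.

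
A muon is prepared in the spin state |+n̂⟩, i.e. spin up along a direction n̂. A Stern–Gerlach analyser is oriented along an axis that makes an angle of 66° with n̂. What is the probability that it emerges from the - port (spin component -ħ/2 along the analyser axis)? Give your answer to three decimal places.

For spin-½, the probability of finding spin-up along an axis at angle θ to the initial spin direction is cos²(θ/2); spin-down is sin²(θ/2).
θ = 66°, so P = sin²(33°) ≈ 0.297.

0.297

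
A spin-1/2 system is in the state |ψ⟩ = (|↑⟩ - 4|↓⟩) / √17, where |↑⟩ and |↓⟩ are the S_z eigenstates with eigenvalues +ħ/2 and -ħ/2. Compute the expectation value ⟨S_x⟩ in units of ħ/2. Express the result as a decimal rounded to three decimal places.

-0.471

⟨σ_x⟩ = 2 Re(a* b)/(|a|²+|b|²) with a = 1, b = -4.
a* b = -4, so ⟨σ_x⟩ = -8/17.
⟨S_x⟩ = (ħ/2)·⟨σ_x⟩.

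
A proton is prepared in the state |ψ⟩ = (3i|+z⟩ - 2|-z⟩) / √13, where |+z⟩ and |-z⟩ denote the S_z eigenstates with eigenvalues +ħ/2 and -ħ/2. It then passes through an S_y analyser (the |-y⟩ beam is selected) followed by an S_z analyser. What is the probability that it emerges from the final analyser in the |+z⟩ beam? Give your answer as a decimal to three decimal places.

0.019

First analyser (S_y): P(|-y⟩) = |⟨-y|ψ⟩|² = 1/26.
After stage 1 the state is |-y⟩; P(|+z⟩) = |⟨+z|-y⟩|² = 1/2.
Joint probability = 1/26 × 1/2 = 0.019.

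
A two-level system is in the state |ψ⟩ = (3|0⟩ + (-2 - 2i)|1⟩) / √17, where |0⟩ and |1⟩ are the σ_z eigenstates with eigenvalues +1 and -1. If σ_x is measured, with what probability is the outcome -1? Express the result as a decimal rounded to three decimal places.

0.853

|-x⟩ = (|0⟩ - |1⟩)/√2, so ⟨-x|ψ⟩ = (5 + 2i) / (√2·√17).
P = |5 + 2i|² / 34 = 29/34.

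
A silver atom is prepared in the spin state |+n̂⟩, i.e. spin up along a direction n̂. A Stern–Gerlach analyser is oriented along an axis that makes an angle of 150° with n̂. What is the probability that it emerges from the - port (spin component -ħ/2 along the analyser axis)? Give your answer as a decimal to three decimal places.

0.933

For spin-½, the probability of finding spin-up along an axis at angle θ to the initial spin direction is cos²(θ/2); spin-down is sin²(θ/2).
θ = 150°, so P = sin²(75°) ≈ 0.933.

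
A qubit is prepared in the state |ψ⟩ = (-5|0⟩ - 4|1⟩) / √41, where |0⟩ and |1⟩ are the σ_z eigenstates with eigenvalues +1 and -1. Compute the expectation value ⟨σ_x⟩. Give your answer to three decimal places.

⟨σ_x⟩ = 2 Re(a* b)/(|a|²+|b|²) with a = -5, b = -4.
a* b = 20, so ⟨σ_x⟩ = 40/41.

0.976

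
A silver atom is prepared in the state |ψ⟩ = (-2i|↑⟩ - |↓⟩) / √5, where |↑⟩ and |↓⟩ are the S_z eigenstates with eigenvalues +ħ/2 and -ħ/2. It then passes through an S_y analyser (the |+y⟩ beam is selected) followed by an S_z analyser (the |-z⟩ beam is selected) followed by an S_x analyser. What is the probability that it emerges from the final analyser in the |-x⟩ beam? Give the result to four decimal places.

First analyser (S_y): P(|+y⟩) = |⟨+y|ψ⟩|² = 1/10.
After stage 1 the state is |+y⟩; P(|-z⟩) = |⟨-z|+y⟩|² = 1/2.
After stage 2 the state is |-z⟩; P(|-x⟩) = |⟨-x|-z⟩|² = 1/2.
Joint probability = 1/10 × 1/2 × 1/2 = 0.0250.

0.0250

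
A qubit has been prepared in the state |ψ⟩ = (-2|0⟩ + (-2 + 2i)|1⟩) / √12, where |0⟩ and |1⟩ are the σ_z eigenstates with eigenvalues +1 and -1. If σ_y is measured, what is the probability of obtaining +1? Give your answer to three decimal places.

0.167

|+y⟩ = (|0⟩ + i|1⟩)/√2, so ⟨+y|ψ⟩ = (2i) / (√2·√12).
P = |2i|² / 24 = 4/24.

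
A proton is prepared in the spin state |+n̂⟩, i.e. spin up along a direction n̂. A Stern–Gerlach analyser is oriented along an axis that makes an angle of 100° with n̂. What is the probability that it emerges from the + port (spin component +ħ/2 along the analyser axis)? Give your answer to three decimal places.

0.413

For spin-½, the probability of finding spin-up along an axis at angle θ to the initial spin direction is cos²(θ/2); spin-down is sin²(θ/2).
θ = 100°, so P = cos²(50°) ≈ 0.413.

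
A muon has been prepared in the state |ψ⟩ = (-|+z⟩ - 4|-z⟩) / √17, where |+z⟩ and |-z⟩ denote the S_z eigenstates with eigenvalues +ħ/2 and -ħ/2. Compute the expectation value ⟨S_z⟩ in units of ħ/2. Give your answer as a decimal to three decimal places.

-0.882

⟨σ_z⟩ = |a|² - |b|² divided by |a|²+|b|², with a, b the |+z⟩, |-z⟩ amplitudes.
= (1 - 16)/17 = -15/17.
⟨S_z⟩ = (ħ/2)·⟨σ_z⟩.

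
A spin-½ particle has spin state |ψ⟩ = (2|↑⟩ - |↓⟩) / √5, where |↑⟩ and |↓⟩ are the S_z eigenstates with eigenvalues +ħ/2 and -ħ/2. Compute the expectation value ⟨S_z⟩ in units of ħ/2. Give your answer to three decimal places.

0.600

⟨σ_z⟩ = |a|² - |b|² divided by |a|²+|b|², with a, b the |↑⟩, |↓⟩ amplitudes.
= (4 - 1)/5 = 3/5.
⟨S_z⟩ = (ħ/2)·⟨σ_z⟩.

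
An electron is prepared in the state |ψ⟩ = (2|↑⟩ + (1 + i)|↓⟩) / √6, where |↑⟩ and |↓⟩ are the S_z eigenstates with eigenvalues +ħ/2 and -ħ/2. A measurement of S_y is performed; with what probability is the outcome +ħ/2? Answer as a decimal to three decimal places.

0.833

|+y⟩ = (|↑⟩ + i|↓⟩)/√2, so ⟨+y|ψ⟩ = (3 - i) / (√2·√6).
P = |3 - i|² / 12 = 10/12.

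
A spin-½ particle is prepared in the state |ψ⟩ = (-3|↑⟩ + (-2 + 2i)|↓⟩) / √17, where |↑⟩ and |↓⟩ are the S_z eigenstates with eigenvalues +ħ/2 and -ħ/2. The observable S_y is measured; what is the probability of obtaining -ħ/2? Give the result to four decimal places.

0.8529

|-y⟩ = (|↑⟩ - i|↓⟩)/√2, so ⟨-y|ψ⟩ = (-5 - 2i) / (√2·√17).
P = |-5 - 2i|² / 34 = 29/34.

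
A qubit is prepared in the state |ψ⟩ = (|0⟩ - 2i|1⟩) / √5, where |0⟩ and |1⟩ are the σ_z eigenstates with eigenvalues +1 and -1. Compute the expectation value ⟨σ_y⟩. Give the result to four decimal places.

-0.8000

⟨σ_y⟩ = 2 Im(a* b)/(|a|²+|b|²) with a = 1, b = -2i.
a* b = -2i, so ⟨σ_y⟩ = -4/5.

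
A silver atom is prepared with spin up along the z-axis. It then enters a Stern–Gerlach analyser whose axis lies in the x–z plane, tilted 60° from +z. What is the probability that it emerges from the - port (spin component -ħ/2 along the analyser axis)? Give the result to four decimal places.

0.2500

For spin-½, the probability of finding spin-up along an axis at angle θ to the initial spin direction is cos²(θ/2); spin-down is sin²(θ/2).
θ = 60°, so P = sin²(30°) ≈ 0.2500.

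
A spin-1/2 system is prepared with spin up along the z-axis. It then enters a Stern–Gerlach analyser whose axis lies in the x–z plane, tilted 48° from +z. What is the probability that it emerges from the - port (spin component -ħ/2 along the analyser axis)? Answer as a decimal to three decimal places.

0.165

For spin-½, the probability of finding spin-up along an axis at angle θ to the initial spin direction is cos²(θ/2); spin-down is sin²(θ/2).
θ = 48°, so P = sin²(24°) ≈ 0.165.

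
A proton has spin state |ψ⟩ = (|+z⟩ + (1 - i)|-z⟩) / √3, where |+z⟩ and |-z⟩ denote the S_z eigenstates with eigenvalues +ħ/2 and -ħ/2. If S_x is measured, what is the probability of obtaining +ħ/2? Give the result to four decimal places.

0.8333

|+x⟩ = (|+z⟩ + |-z⟩)/√2, so ⟨+x|ψ⟩ = (2 - i) / (√2·√3).
P = |2 - i|² / 6 = 5/6.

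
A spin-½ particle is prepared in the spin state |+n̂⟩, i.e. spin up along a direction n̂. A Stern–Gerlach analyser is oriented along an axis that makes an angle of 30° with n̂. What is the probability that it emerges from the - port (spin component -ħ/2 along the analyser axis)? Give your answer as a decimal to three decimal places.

For spin-½, the probability of finding spin-up along an axis at angle θ to the initial spin direction is cos²(θ/2); spin-down is sin²(θ/2).
θ = 30°, so P = sin²(15°) ≈ 0.067.

0.067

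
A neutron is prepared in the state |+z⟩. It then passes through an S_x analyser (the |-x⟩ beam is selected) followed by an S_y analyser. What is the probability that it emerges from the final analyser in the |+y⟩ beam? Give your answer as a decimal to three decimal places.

0.250

First analyser (S_x): from |+z⟩, P(|-x⟩) = 1/2.
After stage 1 the state is |-x⟩; P(|+y⟩) = |⟨+y|-x⟩|² = 1/2.
Joint probability = 1/2 × 1/2 = 0.250.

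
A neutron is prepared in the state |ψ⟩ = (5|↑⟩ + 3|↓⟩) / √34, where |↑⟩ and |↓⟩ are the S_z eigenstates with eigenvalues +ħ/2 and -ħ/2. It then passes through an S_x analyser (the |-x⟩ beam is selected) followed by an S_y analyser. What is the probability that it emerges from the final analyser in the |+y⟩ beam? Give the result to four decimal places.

0.0294

First analyser (S_x): P(|-x⟩) = |⟨-x|ψ⟩|² = 4/68.
After stage 1 the state is |-x⟩; P(|+y⟩) = |⟨+y|-x⟩|² = 1/2.
Joint probability = 4/68 × 1/2 = 0.0294.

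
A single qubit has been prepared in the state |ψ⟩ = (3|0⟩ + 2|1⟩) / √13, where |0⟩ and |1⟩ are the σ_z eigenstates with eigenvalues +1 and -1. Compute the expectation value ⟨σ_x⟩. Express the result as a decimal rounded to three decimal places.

⟨σ_x⟩ = 2 Re(a* b)/(|a|²+|b|²) with a = 3, b = 2.
a* b = 6, so ⟨σ_x⟩ = 12/13.

0.923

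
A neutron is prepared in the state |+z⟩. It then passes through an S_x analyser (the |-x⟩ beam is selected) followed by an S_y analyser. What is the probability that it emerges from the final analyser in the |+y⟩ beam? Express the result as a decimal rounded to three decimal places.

0.250

First analyser (S_x): from |+z⟩, P(|-x⟩) = 1/2.
After stage 1 the state is |-x⟩; P(|+y⟩) = |⟨+y|-x⟩|² = 1/2.
Joint probability = 1/2 × 1/2 = 0.250.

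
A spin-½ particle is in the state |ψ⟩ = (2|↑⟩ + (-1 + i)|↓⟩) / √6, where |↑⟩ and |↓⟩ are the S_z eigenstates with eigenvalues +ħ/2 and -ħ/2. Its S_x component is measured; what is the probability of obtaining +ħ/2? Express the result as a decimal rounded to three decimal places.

|+x⟩ = (|↑⟩ + |↓⟩)/√2, so ⟨+x|ψ⟩ = (1 + i) / (√2·√6).
P = |1 + i|² / 12 = 2/12.

0.167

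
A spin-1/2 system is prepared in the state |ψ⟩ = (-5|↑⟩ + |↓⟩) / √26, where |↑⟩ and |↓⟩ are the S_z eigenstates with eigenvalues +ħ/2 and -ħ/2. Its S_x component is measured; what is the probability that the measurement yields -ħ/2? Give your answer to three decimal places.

0.692

|-x⟩ = (|↑⟩ - |↓⟩)/√2, so ⟨-x|ψ⟩ = (-6) / (√2·√26).
P = |-6|² / 52 = 36/52.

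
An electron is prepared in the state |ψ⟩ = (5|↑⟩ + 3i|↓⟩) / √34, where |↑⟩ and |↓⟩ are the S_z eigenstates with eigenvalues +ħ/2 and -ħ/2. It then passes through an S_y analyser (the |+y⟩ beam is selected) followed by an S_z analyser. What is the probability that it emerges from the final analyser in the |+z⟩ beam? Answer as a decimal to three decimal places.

0.471

First analyser (S_y): P(|+y⟩) = |⟨+y|ψ⟩|² = 64/68.
After stage 1 the state is |+y⟩; P(|+z⟩) = |⟨+z|+y⟩|² = 1/2.
Joint probability = 64/68 × 1/2 = 0.471.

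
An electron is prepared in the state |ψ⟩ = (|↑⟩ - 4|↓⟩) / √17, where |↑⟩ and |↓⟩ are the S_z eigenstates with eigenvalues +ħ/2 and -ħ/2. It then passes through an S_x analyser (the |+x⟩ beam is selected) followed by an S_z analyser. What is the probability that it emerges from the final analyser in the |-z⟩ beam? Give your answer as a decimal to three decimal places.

0.132

First analyser (S_x): P(|+x⟩) = |⟨+x|ψ⟩|² = 9/34.
After stage 1 the state is |+x⟩; P(|-z⟩) = |⟨-z|+x⟩|² = 1/2.
Joint probability = 9/34 × 1/2 = 0.132.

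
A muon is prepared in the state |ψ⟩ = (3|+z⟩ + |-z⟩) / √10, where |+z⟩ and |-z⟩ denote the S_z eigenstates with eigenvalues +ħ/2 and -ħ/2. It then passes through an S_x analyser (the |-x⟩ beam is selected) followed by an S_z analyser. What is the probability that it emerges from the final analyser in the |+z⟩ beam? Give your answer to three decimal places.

First analyser (S_x): P(|-x⟩) = |⟨-x|ψ⟩|² = 4/20.
After stage 1 the state is |-x⟩; P(|+z⟩) = |⟨+z|-x⟩|² = 1/2.
Joint probability = 4/20 × 1/2 = 0.100.

0.100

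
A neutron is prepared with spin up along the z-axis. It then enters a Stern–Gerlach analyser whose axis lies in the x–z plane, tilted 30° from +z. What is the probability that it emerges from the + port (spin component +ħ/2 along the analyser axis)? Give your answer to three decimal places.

0.933

For spin-½, the probability of finding spin-up along an axis at angle θ to the initial spin direction is cos²(θ/2); spin-down is sin²(θ/2).
θ = 30°, so P = cos²(15°) ≈ 0.933.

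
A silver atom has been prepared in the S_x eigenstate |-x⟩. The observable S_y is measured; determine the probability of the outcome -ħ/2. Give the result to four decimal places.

In the S_z basis, |-x⟩ = (|↑⟩ - |↓⟩)/√2 and |-y⟩ = (|↑⟩ - i|↓⟩)/√2.
|⟨-y|-x⟩|² = 1/2.

0.5000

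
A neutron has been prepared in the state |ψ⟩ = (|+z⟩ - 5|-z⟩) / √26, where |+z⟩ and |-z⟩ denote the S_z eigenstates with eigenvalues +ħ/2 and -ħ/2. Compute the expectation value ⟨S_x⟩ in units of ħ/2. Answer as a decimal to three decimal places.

-0.385

⟨σ_x⟩ = 2 Re(a* b)/(|a|²+|b|²) with a = 1, b = -5.
a* b = -5, so ⟨σ_x⟩ = -10/26.
⟨S_x⟩ = (ħ/2)·⟨σ_x⟩.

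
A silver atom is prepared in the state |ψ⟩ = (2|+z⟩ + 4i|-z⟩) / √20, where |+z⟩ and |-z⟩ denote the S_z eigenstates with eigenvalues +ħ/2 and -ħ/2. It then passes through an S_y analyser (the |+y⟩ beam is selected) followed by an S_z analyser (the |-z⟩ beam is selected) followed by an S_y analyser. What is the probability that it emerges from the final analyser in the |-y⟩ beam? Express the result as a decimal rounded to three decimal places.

0.225

First analyser (S_y): P(|+y⟩) = |⟨+y|ψ⟩|² = 36/40.
After stage 1 the state is |+y⟩; P(|-z⟩) = |⟨-z|+y⟩|² = 1/2.
After stage 2 the state is |-z⟩; P(|-y⟩) = |⟨-y|-z⟩|² = 1/2.
Joint probability = 36/40 × 1/2 × 1/2 = 0.225.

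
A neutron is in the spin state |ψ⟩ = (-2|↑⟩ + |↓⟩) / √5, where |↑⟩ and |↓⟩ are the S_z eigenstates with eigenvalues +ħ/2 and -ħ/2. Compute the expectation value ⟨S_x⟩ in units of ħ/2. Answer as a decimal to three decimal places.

-0.800

⟨σ_x⟩ = 2 Re(a* b)/(|a|²+|b|²) with a = -2, b = 1.
a* b = -2, so ⟨σ_x⟩ = -4/5.
⟨S_x⟩ = (ħ/2)·⟨σ_x⟩.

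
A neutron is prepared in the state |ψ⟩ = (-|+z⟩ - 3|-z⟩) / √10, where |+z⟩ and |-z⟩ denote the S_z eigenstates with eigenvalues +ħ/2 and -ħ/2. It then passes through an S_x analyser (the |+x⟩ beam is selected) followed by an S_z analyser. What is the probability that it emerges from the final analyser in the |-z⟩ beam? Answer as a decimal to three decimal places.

First analyser (S_x): P(|+x⟩) = |⟨+x|ψ⟩|² = 16/20.
After stage 1 the state is |+x⟩; P(|-z⟩) = |⟨-z|+x⟩|² = 1/2.
Joint probability = 16/20 × 1/2 = 0.400.

0.400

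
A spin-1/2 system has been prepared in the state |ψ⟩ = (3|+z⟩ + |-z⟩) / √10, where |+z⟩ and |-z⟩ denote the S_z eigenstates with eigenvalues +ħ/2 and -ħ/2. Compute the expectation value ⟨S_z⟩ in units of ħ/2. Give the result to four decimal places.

0.8000

⟨σ_z⟩ = |a|² - |b|² divided by |a|²+|b|², with a, b the |+z⟩, |-z⟩ amplitudes.
= (9 - 1)/10 = 8/10.
⟨S_z⟩ = (ħ/2)·⟨σ_z⟩.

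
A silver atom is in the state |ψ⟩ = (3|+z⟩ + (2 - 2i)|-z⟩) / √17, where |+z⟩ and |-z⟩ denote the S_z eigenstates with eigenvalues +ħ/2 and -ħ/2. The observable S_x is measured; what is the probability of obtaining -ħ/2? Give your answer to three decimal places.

|-x⟩ = (|+z⟩ - |-z⟩)/√2, so ⟨-x|ψ⟩ = (1 + 2i) / (√2·√17).
P = |1 + 2i|² / 34 = 5/34.

0.147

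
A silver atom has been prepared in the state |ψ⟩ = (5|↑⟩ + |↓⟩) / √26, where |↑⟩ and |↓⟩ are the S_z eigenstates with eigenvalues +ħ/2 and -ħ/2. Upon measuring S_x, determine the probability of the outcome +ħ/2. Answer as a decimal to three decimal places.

0.692

|+x⟩ = (|↑⟩ + |↓⟩)/√2, so ⟨+x|ψ⟩ = (6) / (√2·√26).
P = |6|² / 52 = 36/52.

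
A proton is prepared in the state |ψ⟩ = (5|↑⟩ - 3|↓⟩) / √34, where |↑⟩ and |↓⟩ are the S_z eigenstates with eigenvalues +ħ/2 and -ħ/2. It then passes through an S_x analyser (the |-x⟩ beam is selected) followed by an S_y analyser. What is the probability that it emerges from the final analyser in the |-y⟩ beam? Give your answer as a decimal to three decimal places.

0.471

First analyser (S_x): P(|-x⟩) = |⟨-x|ψ⟩|² = 64/68.
After stage 1 the state is |-x⟩; P(|-y⟩) = |⟨-y|-x⟩|² = 1/2.
Joint probability = 64/68 × 1/2 = 0.471.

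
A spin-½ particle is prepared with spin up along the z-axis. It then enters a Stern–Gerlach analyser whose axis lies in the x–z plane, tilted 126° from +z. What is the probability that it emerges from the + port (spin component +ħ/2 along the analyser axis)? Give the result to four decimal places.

0.2061

For spin-½, the probability of finding spin-up along an axis at angle θ to the initial spin direction is cos²(θ/2); spin-down is sin²(θ/2).
θ = 126°, so P = cos²(63°) ≈ 0.2061.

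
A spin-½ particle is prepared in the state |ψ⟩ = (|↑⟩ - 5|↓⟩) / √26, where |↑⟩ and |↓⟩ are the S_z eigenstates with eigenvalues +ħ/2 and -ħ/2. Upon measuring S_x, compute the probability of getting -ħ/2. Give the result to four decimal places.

|-x⟩ = (|↑⟩ - |↓⟩)/√2, so ⟨-x|ψ⟩ = (6) / (√2·√26).
P = |6|² / 52 = 36/52.

0.6923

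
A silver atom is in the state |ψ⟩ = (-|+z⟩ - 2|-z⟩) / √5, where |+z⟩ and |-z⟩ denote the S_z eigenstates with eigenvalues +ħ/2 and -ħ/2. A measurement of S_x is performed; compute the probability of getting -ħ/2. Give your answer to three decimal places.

0.100

|-x⟩ = (|+z⟩ - |-z⟩)/√2, so ⟨-x|ψ⟩ = (1) / (√2·√5).
P = |1|² / 10 = 1/10.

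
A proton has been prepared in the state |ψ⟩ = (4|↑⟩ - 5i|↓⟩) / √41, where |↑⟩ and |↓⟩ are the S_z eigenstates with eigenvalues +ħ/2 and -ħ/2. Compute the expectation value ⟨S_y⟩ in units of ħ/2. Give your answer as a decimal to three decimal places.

-0.976

⟨σ_y⟩ = 2 Im(a* b)/(|a|²+|b|²) with a = 4, b = -5i.
a* b = -20i, so ⟨σ_y⟩ = -40/41.
⟨S_y⟩ = (ħ/2)·⟨σ_y⟩.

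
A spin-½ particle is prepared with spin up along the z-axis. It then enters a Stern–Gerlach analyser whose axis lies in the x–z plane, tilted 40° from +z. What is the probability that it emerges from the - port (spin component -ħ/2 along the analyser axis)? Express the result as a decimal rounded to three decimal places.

0.117

For spin-½, the probability of finding spin-up along an axis at angle θ to the initial spin direction is cos²(θ/2); spin-down is sin²(θ/2).
θ = 40°, so P = sin²(20°) ≈ 0.117.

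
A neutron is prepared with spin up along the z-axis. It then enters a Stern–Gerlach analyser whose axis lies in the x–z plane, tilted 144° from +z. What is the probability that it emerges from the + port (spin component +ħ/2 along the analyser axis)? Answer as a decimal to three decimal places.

For spin-½, the probability of finding spin-up along an axis at angle θ to the initial spin direction is cos²(θ/2); spin-down is sin²(θ/2).
θ = 144°, so P = cos²(72°) ≈ 0.095.

0.095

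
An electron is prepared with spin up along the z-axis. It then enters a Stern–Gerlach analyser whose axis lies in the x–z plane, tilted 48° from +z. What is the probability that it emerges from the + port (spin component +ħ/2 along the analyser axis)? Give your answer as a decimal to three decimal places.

For spin-½, the probability of finding spin-up along an axis at angle θ to the initial spin direction is cos²(θ/2); spin-down is sin²(θ/2).
θ = 48°, so P = cos²(24°) ≈ 0.835.

0.835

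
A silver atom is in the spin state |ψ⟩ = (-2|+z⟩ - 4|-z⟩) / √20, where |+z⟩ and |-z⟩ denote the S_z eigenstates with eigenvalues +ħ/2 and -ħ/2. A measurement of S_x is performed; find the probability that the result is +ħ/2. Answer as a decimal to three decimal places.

0.900

|+x⟩ = (|+z⟩ + |-z⟩)/√2, so ⟨+x|ψ⟩ = (-6) / (√2·√20).
P = |-6|² / 40 = 36/40.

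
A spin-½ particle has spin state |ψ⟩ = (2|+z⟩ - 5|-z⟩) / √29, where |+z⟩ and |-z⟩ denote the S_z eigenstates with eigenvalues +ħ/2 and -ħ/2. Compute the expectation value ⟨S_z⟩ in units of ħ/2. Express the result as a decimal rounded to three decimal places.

-0.724

⟨σ_z⟩ = |a|² - |b|² divided by |a|²+|b|², with a, b the |+z⟩, |-z⟩ amplitudes.
= (4 - 25)/29 = -21/29.
⟨S_z⟩ = (ħ/2)·⟨σ_z⟩.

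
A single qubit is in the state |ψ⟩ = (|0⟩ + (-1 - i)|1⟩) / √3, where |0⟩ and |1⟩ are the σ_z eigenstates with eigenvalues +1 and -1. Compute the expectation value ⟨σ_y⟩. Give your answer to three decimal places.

-0.667

⟨σ_y⟩ = 2 Im(a* b)/(|a|²+|b|²) with a = 1, b = (-1 - i).
a* b = (-1 - i), so ⟨σ_y⟩ = -2/3.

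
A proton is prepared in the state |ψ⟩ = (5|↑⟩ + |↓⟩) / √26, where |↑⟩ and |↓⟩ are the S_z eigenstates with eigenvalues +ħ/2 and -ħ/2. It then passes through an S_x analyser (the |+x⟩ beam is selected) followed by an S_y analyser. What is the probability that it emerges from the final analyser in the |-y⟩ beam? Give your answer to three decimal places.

First analyser (S_x): P(|+x⟩) = |⟨+x|ψ⟩|² = 36/52.
After stage 1 the state is |+x⟩; P(|-y⟩) = |⟨-y|+x⟩|² = 1/2.
Joint probability = 36/52 × 1/2 = 0.346.

0.346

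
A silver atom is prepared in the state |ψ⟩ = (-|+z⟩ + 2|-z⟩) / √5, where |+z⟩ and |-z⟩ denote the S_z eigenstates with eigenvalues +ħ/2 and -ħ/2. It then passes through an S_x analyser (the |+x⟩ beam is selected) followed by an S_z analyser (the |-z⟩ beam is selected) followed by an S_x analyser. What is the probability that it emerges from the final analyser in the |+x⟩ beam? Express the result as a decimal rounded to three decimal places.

First analyser (S_x): P(|+x⟩) = |⟨+x|ψ⟩|² = 1/10.
After stage 1 the state is |+x⟩; P(|-z⟩) = |⟨-z|+x⟩|² = 1/2.
After stage 2 the state is |-z⟩; P(|+x⟩) = |⟨+x|-z⟩|² = 1/2.
Joint probability = 1/10 × 1/2 × 1/2 = 0.025.

0.025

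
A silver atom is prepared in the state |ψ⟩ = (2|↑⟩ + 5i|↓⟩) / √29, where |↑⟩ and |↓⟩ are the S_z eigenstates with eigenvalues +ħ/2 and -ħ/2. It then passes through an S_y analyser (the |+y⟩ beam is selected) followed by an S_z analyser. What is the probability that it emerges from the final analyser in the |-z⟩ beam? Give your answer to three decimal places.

0.422

First analyser (S_y): P(|+y⟩) = |⟨+y|ψ⟩|² = 49/58.
After stage 1 the state is |+y⟩; P(|-z⟩) = |⟨-z|+y⟩|² = 1/2.
Joint probability = 49/58 × 1/2 = 0.422.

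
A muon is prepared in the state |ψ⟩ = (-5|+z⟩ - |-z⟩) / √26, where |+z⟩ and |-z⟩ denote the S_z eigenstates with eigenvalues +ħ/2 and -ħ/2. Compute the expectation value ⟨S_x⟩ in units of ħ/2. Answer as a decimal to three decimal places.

0.385

⟨σ_x⟩ = 2 Re(a* b)/(|a|²+|b|²) with a = -5, b = -1.
a* b = 5, so ⟨σ_x⟩ = 10/26.
⟨S_x⟩ = (ħ/2)·⟨σ_x⟩.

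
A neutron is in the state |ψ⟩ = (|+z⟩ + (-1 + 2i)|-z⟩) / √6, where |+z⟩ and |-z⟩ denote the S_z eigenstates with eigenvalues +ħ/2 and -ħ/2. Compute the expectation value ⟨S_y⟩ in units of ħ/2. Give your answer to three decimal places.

⟨σ_y⟩ = 2 Im(a* b)/(|a|²+|b|²) with a = 1, b = (-1 + 2i).
a* b = (-1 + 2i), so ⟨σ_y⟩ = 4/6.
⟨S_y⟩ = (ħ/2)·⟨σ_y⟩.

0.667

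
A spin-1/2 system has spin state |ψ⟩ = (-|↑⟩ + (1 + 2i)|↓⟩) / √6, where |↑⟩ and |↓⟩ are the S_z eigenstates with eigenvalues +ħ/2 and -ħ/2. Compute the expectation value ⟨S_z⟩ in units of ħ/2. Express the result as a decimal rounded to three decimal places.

⟨σ_z⟩ = |a|² - |b|² divided by |a|²+|b|², with a, b the |↑⟩, |↓⟩ amplitudes.
= (1 - 5)/6 = -4/6.
⟨S_z⟩ = (ħ/2)·⟨σ_z⟩.

-0.667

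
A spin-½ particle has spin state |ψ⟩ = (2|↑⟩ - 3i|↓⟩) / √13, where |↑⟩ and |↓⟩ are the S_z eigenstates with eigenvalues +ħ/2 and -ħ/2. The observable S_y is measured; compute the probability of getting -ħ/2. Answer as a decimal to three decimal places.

|-y⟩ = (|↑⟩ - i|↓⟩)/√2, so ⟨-y|ψ⟩ = (5) / (√2·√13).
P = |5|² / 26 = 25/26.

0.962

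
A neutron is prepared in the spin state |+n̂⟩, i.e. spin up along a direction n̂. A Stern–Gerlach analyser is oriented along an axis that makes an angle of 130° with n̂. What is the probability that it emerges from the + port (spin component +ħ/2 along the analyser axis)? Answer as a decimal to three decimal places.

For spin-½, the probability of finding spin-up along an axis at angle θ to the initial spin direction is cos²(θ/2); spin-down is sin²(θ/2).
θ = 130°, so P = cos²(65°) ≈ 0.179.

0.179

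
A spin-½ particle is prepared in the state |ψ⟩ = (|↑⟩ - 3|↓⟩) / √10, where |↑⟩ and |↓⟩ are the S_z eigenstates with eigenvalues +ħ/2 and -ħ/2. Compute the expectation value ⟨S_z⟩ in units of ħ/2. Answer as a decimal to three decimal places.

⟨σ_z⟩ = |a|² - |b|² divided by |a|²+|b|², with a, b the |↑⟩, |↓⟩ amplitudes.
= (1 - 9)/10 = -8/10.
⟨S_z⟩ = (ħ/2)·⟨σ_z⟩.

-0.800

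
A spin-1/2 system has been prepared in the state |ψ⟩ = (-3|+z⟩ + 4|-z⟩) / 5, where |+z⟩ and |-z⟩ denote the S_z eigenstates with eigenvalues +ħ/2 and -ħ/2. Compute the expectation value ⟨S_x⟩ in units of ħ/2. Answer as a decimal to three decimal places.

⟨σ_x⟩ = 2 Re(a* b)/(|a|²+|b|²) with a = -3, b = 4.
a* b = -12, so ⟨σ_x⟩ = -24/25.
⟨S_x⟩ = (ħ/2)·⟨σ_x⟩.

-0.960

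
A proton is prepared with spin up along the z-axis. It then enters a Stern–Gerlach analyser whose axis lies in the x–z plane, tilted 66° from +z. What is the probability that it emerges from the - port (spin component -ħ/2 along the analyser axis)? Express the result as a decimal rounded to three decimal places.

For spin-½, the probability of finding spin-up along an axis at angle θ to the initial spin direction is cos²(θ/2); spin-down is sin²(θ/2).
θ = 66°, so P = sin²(33°) ≈ 0.297.

0.297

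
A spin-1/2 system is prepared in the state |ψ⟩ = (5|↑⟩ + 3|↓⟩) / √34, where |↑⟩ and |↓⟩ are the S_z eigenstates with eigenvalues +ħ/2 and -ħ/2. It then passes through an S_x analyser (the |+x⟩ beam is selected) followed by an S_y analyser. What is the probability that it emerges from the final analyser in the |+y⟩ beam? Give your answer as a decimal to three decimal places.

First analyser (S_x): P(|+x⟩) = |⟨+x|ψ⟩|² = 64/68.
After stage 1 the state is |+x⟩; P(|+y⟩) = |⟨+y|+x⟩|² = 1/2.
Joint probability = 64/68 × 1/2 = 0.471.

0.471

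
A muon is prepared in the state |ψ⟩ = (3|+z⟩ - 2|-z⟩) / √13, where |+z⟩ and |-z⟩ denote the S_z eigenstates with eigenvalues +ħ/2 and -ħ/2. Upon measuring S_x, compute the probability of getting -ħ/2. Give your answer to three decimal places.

0.962

|-x⟩ = (|+z⟩ - |-z⟩)/√2, so ⟨-x|ψ⟩ = (5) / (√2·√13).
P = |5|² / 26 = 25/26.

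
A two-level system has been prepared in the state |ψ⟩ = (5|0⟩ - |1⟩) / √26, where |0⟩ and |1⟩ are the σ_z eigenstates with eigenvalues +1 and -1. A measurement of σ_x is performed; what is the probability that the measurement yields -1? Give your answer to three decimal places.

0.692

|-x⟩ = (|0⟩ - |1⟩)/√2, so ⟨-x|ψ⟩ = (6) / (√2·√26).
P = |6|² / 52 = 36/52.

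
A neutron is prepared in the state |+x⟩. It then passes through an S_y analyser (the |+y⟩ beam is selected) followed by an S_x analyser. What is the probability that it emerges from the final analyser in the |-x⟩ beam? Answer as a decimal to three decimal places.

0.250

First analyser (S_y): from |+x⟩, P(|+y⟩) = 1/2.
After stage 1 the state is |+y⟩; P(|-x⟩) = |⟨-x|+y⟩|² = 1/2.
Joint probability = 1/2 × 1/2 = 0.250.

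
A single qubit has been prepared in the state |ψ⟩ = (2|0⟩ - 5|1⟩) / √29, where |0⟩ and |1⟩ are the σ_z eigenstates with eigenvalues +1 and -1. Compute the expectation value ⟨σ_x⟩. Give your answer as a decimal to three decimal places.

-0.690

⟨σ_x⟩ = 2 Re(a* b)/(|a|²+|b|²) with a = 2, b = -5.
a* b = -10, so ⟨σ_x⟩ = -20/29.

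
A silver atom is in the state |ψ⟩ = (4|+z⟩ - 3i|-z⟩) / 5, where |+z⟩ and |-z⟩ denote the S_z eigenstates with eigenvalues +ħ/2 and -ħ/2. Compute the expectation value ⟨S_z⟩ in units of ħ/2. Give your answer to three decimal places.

⟨σ_z⟩ = |a|² - |b|² divided by |a|²+|b|², with a, b the |+z⟩, |-z⟩ amplitudes.
= (16 - 9)/25 = 7/25.
⟨S_z⟩ = (ħ/2)·⟨σ_z⟩.

0.280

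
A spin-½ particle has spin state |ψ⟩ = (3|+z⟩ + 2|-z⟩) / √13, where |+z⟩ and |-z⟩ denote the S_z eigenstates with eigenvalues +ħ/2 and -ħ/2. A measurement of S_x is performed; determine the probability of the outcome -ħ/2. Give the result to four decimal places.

0.0385

|-x⟩ = (|+z⟩ - |-z⟩)/√2, so ⟨-x|ψ⟩ = (1) / (√2·√13).
P = |1|² / 26 = 1/26.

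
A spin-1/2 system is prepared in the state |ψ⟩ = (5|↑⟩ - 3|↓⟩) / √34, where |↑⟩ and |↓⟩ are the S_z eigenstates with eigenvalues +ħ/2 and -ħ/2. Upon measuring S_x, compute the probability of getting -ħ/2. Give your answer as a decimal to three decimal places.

|-x⟩ = (|↑⟩ - |↓⟩)/√2, so ⟨-x|ψ⟩ = (8) / (√2·√34).
P = |8|² / 68 = 64/68.

0.941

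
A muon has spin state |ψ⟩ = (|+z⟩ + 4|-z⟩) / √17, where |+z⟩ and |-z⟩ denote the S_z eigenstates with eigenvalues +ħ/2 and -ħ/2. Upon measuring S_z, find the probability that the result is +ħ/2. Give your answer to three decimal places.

The +ħ/2 outcome corresponds to |+z⟩. Its amplitude in |ψ⟩ is 1/√17.
P = |1|² / 17 = 1/17.

0.059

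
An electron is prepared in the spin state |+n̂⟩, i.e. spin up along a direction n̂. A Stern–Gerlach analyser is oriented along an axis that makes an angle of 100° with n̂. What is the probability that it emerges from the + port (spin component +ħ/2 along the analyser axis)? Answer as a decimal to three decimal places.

For spin-½, the probability of finding spin-up along an axis at angle θ to the initial spin direction is cos²(θ/2); spin-down is sin²(θ/2).
θ = 100°, so P = cos²(50°) ≈ 0.413.

0.413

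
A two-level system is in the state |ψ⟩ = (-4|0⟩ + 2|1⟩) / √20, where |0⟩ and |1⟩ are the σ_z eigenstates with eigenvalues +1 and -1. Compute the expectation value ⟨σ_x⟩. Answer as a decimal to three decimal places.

⟨σ_x⟩ = 2 Re(a* b)/(|a|²+|b|²) with a = -4, b = 2.
a* b = -8, so ⟨σ_x⟩ = -16/20.

-0.800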